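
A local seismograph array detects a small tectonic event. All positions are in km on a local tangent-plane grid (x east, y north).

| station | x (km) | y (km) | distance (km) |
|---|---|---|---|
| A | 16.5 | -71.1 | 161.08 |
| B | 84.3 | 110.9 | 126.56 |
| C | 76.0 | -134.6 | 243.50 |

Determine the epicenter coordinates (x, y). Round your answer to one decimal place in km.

Circle about each station: (x − 16.5)² + (y + 71.1)² = 161.08²; (x − 84.3)² + (y − 110.9)² = 126.56²; (x − 76.0)² + (y + 134.6)² = 243.50².
Subtracting pairs of circle equations eliminates x²+y² and gives linear equations (the radical axes):
135.6 x + 364.0 y = 24007.17
119.0 x − 127.0 y = -14779.78
Solving the 2×2 system: x ≈ -38.5, y ≈ 80.3 km.
Check against A (with the unrounded x, y): √((x − 16.5)²+(y + 71.1)²) = 161.08 ≈ 161.08 km. ✓

(-38.5, 80.3)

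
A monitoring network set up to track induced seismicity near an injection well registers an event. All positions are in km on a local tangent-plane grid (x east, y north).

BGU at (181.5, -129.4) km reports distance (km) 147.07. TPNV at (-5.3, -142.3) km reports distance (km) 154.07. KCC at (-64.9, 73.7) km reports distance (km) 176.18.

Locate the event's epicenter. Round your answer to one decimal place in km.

Circle about each station: (x − 181.5)² + (y + 129.4)² = 147.07²; (x + 5.3)² + (y + 142.3)² = 154.07²; (x + 64.9)² + (y − 73.7)² = 176.18².
Subtracting pairs of circle equations eliminates x²+y² and gives linear equations (the radical axes):
-373.6 x − 25.8 y = -31517.21
-492.8 x + 406.2 y = -49452.72
Solving the 2×2 system: x ≈ 85.6, y ≈ -17.9 km.

(85.6, -17.9)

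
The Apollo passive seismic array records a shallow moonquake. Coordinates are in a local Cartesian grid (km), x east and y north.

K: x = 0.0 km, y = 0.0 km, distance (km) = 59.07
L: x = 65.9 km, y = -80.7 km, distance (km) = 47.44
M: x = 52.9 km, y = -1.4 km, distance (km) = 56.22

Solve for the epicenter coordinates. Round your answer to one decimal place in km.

28.2 km east, -51.9 km north

Circle about each station: x² + y² = 59.07²; (x − 65.9)² + (y + 80.7)² = 47.44²; (x − 52.9)² + (y + 1.4)² = 56.22².
Subtracting the K equation from the L and M equations removes the quadratic terms:
131.8 x − 161.4 y = 12094.01
105.8 x − 2.8 y = 3128.95
Solving the 2×2 system: x ≈ 28.2, y ≈ -51.9 km.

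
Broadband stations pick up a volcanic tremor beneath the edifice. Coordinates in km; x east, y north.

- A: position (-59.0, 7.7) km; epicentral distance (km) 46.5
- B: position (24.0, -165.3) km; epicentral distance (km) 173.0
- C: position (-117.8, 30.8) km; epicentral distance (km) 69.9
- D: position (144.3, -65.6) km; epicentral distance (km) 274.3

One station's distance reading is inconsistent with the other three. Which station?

Solve using three stations at a time. Using A, B, C (subtract circle equations pairwise → linear system) gives (x, y) ≈ (-84.9, -30.9).
Distances from that point to each station vs reported:
  A: calculated 46.5 vs reported 46.5 → residual 0.0 km
  B: calculated 173.0 vs reported 173.0 → residual 0.0 km
  C: calculated 69.9 vs reported 69.9 → residual 0.0 km
  D: calculated 231.9 vs reported 274.3 → residual 42.4 km
A, B, C are mutually consistent (residuals ≈ 0); D is off by 42.4 km.

D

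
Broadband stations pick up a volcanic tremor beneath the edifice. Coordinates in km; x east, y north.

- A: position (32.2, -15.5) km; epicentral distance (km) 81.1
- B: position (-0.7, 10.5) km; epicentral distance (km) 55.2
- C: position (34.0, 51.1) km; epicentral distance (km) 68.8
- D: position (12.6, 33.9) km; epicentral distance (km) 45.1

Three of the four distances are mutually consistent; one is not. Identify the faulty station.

Solve using three stations at a time. Using A, C, D (subtract circle equations pairwise → linear system) gives (x, y) ≈ (-32.5, 33.4).
Distances from that point to each station vs reported:
  A: calculated 81.1 vs reported 81.1 → residual 0.0 km
  B: calculated 39.2 vs reported 55.2 → residual 16.0 km
  C: calculated 68.8 vs reported 68.8 → residual 0.0 km
  D: calculated 45.1 vs reported 45.1 → residual 0.0 km
A, C, D are mutually consistent (residuals ≈ 0); B is off by 16.0 km.

B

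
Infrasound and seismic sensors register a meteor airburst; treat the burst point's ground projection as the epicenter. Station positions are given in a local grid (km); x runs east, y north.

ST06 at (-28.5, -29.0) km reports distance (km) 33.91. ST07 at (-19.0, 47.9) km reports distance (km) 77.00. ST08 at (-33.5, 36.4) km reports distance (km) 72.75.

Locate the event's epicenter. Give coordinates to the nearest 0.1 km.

(5.2, -25.2)

Circle about each station: (x + 28.5)² + (y + 29.0)² = 33.91²; (x + 19.0)² + (y − 47.9)² = 77.00²; (x + 33.5)² + (y − 36.4)² = 72.75².
Subtracting the ST06 equation from the ST07 and ST08 equations removes the quadratic terms:
19.0 x + 153.8 y = -3776.95
-10.0 x + 130.8 y = -3348.71
Solving the 2×2 system: x ≈ 5.2, y ≈ -25.2 km.
Check against ST06 (with the unrounded x, y): √((x + 28.5)²+(y + 29.0)²) = 33.93 ≈ 33.91 km. ✓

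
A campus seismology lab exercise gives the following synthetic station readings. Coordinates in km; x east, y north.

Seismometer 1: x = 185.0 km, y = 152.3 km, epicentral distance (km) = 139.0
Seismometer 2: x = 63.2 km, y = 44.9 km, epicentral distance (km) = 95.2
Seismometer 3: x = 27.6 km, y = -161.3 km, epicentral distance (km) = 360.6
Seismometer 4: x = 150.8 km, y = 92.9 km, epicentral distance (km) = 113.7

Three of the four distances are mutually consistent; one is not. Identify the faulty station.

Solve using three stations at a time. Using Seismometer 1, Seismometer 2, Seismometer 4 (subtract circle equations pairwise → linear system) gives (x, y) ≈ (46.8, 138.5).
Distances from that point to each station vs reported:
  Seismometer 1: calculated 138.9 vs reported 139.0 → residual 0.1 km
  Seismometer 2: calculated 95.0 vs reported 95.2 → residual 0.2 km
  Seismometer 3: calculated 300.4 vs reported 360.6 → residual 60.2 km
  Seismometer 4: calculated 113.6 vs reported 113.7 → residual 0.1 km
Seismometer 1, Seismometer 2, Seismometer 4 are mutually consistent (residuals ≈ 0); Seismometer 3 is off by 60.2 km.

Seismometer 3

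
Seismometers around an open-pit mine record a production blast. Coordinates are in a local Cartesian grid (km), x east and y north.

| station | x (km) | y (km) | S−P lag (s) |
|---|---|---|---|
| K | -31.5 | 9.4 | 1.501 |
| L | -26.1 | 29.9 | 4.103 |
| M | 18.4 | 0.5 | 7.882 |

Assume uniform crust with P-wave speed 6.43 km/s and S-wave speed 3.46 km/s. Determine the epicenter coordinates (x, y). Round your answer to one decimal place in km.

Distance from S−P lag: d = Δt · v_P v_S / (v_P − v_S) = Δt · (6.43·3.46)/(6.43−3.46) ≈ 7.4908·Δt.
So d_K = 11.24, d_L = 30.73, d_M = 59.04 km.
Circle about each station: (x + 31.5)² + (y − 9.4)² = 11.24²; (x + 26.1)² + (y − 29.9)² = 30.73²; (x − 18.4)² + (y − 0.5)² = 59.04².
Subtracting pairs of circle equations eliminates x²+y² and gives linear equations (the radical axes):
10.8 x + 41.0 y = -323.39
99.8 x − 17.8 y = -4101.18
Solving the 2×2 system: x ≈ -40.6, y ≈ 2.8 km.

(-40.6, 2.8)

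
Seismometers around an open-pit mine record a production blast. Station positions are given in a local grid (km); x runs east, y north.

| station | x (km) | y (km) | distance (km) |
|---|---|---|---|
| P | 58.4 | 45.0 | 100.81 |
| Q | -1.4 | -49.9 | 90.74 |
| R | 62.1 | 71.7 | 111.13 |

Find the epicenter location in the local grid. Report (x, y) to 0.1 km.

x ≈ -41.5 km, y ≈ 31.5 km

Circle about each station: (x − 58.4)² + (y − 45.0)² = 100.81²; (x + 1.4)² + (y + 49.9)² = 90.74²; (x − 62.1)² + (y − 71.7)² = 111.13².
Subtracting pairs of circle equations eliminates x²+y² and gives linear equations (the radical axes):
-119.6 x − 189.8 y = -1014.68
7.4 x + 53.4 y = 1374.52
Solving the 2×2 system: x ≈ -41.5, y ≈ 31.5 km.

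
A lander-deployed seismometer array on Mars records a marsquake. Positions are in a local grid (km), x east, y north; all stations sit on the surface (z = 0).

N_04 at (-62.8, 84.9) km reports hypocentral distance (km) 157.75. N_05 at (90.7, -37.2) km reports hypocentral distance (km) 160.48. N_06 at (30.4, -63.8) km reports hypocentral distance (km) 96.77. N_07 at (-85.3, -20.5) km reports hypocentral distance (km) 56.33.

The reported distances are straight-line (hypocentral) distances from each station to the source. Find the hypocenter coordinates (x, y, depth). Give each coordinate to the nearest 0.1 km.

(-65.6, -72.6, 8.4)

Each station gives a sphere (x−x_i)² + (y−y_i)² + z² = d_i² (stations at z=0).
Subtracting the N_04 sphere from N_05 and N_06: z² cancels, leaving linear equations in x and y:
307.0 x − 244.2 y = -2410.29
186.4 x − 297.4 y = 9363.38
Solving: x ≈ -65.600, y ≈ -72.600 km (keep extra digits for the depth step; rounded: -65.6, -72.6).
Then from the N_04 sphere: z² = 157.75² − (x + 62.8)² − (y − 84.9)² with x = -65.600, y = -72.600, so z ≈ 8.425 ≈ 8.4 km.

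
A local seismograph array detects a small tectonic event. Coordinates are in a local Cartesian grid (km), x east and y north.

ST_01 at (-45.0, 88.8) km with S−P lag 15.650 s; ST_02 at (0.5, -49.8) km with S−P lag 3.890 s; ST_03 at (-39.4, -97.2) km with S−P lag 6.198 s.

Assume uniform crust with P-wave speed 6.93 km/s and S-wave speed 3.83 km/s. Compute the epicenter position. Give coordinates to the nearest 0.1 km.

Distance from S−P lag: d = Δt · v_P v_S / (v_P − v_S) = Δt · (6.93·3.83)/(6.93−3.83) ≈ 8.5619·Δt.
So d_ST_01 = 133.99, d_ST_02 = 33.31, d_ST_03 = 53.07 km.
Circle about each station: (x + 45.0)² + (y − 88.8)² = 133.99²; (x − 0.5)² + (y + 49.8)² = 33.31²; (x + 39.4)² + (y + 97.2)² = 53.07².
Subtracting the ST_01 equation from the ST_02 and ST_03 equations removes the quadratic terms:
91.0 x − 277.2 y = 9413.61
11.2 x − 372.0 y = 16226.66
Solving the 2×2 system: x ≈ -32.4, y ≈ -44.6 km.

-32.4 km east, -44.6 km north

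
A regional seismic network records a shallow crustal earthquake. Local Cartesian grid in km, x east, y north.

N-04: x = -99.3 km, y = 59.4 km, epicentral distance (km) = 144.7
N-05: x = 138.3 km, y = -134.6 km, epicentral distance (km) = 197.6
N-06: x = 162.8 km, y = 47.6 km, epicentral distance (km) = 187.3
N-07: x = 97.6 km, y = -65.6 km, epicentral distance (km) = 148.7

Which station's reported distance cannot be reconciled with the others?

N-06

Solve using three stations at a time. Using N-04, N-05, N-07 (subtract circle equations pairwise → linear system) gives (x, y) ≈ (-50.6, -76.8).
Distances from that point to each station vs reported:
  N-04: calculated 144.7 vs reported 144.7 → residual 0.0 km
  N-05: calculated 197.6 vs reported 197.6 → residual 0.0 km
  N-06: calculated 247.1 vs reported 187.3 → residual 59.8 km
  N-07: calculated 148.7 vs reported 148.7 → residual 0.0 km
N-04, N-05, N-07 are mutually consistent (residuals ≈ 0); N-06 is off by 59.8 km.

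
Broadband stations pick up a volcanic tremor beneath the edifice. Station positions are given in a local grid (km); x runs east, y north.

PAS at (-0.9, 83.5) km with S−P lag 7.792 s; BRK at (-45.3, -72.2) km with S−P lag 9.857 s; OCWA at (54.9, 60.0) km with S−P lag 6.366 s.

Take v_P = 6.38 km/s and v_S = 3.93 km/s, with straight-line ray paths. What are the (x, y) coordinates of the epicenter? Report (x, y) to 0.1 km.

Distance from S−P lag: d = Δt · v_P v_S / (v_P − v_S) = Δt · (6.38·3.93)/(6.38−3.93) ≈ 10.2340·Δt.
So d_PAS = 79.74, d_BRK = 100.88, d_OCWA = 65.15 km.
Circle about each station: (x + 0.9)² + (y − 83.5)² = 79.74²; (x + 45.3)² + (y + 72.2)² = 100.88²; (x − 54.9)² + (y − 60.0)² = 65.15².
Subtracting the PAS equation from the BRK and OCWA equations removes the quadratic terms:
-88.8 x − 311.4 y = -3526.44
111.6 x − 47.0 y = 1754.90
Solving the 2×2 system: x ≈ 18.3, y ≈ 6.1 km.

(18.3, 6.1)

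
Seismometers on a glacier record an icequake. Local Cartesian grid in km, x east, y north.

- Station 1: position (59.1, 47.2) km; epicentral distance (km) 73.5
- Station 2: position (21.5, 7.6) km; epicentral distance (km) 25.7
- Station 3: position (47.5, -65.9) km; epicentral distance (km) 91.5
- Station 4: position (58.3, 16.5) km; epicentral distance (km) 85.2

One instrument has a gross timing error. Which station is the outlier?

Solve using three stations at a time. Using Station 1, Station 2, Station 3 (subtract circle equations pairwise → linear system) gives (x, y) ≈ (-4.1, 9.7).
Distances from that point to each station vs reported:
  Station 1: calculated 73.5 vs reported 73.5 → residual 0.0 km
  Station 2: calculated 25.7 vs reported 25.7 → residual 0.0 km
  Station 3: calculated 91.5 vs reported 91.5 → residual 0.0 km
  Station 4: calculated 62.8 vs reported 85.2 → residual 22.4 km
Station 1, Station 2, Station 3 are mutually consistent (residuals ≈ 0); Station 4 is off by 22.4 km.

Station 4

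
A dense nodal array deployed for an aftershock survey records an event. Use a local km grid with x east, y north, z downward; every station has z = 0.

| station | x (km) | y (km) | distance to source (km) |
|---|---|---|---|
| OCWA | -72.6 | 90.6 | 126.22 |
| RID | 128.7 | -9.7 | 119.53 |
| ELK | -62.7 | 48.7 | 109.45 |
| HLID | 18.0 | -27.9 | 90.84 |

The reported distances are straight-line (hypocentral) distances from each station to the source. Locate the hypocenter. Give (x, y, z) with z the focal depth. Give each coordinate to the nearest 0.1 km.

x ≈ 35.3 km, y ≈ 46.8 km, depth ≈ 48.7 km

Each station gives a sphere (x−x_i)² + (y−y_i)² + z² = d_i² (stations at z=0).
Subtracting the OCWA sphere from RID and ELK: z² cancels, leaving linear equations in x and y:
402.6 x − 200.6 y = 4822.73
19.8 x − 83.8 y = -3223.95
Solving: x ≈ 35.304, y ≈ 46.814 km (keep extra digits for the depth step; rounded: 35.3, 46.8).
Then from the OCWA sphere: z² = 126.22² − (x + 72.6)² − (y − 90.6)² with x = 35.304, y = 46.814, so z ≈ 48.693 ≈ 48.7 km.
Check against HLID (with the unrounded solution): distance 90.84 ≈ 90.84 km. ✓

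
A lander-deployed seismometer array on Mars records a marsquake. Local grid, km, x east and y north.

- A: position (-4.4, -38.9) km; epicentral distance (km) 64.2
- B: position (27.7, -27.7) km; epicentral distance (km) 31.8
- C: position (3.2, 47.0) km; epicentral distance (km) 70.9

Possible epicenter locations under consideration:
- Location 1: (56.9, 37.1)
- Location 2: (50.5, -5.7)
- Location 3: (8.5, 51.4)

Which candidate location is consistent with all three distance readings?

Location 2

For each candidate, compare |candidate − station| to the reported distance:
Location 1: residuals A 33.4, B 39.3, C 16.3 → max 39.3 km
Location 2: residuals A 0.0, B 0.1, C 0.1 → max 0.1 km
Location 3: residuals A 27.0, B 49.6, C 64.0 → max 64.0 km
Only Location 2 has all residuals ≈ 0.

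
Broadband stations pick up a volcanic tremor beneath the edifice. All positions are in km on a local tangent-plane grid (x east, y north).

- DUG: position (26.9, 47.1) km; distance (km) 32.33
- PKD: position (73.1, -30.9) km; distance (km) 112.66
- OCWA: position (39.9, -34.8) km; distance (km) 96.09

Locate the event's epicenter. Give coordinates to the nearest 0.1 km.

Circle about each station: (x − 26.9)² + (y − 47.1)² = 32.33²; (x − 73.1)² + (y + 30.9)² = 112.66²; (x − 39.9)² + (y + 34.8)² = 96.09².
Subtracting pairs of circle equations eliminates x²+y² and gives linear equations (the radical axes):
92.4 x − 156.0 y = -8290.65
26.0 x − 163.8 y = -8327.03
Solving the 2×2 system: x ≈ -5.3, y ≈ 50.0 km.

x ≈ -5.3 km, y ≈ 50.0 km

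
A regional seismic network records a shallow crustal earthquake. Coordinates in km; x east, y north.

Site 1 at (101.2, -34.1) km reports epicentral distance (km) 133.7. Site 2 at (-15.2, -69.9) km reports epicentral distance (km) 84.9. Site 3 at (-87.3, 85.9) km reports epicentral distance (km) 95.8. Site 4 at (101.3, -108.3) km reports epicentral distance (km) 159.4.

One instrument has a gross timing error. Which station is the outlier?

Solve using three stations at a time. Using Site 1, Site 2, Site 3 (subtract circle equations pairwise → linear system) gives (x, y) ≈ (-23.3, 14.6).
Distances from that point to each station vs reported:
  Site 1: calculated 133.7 vs reported 133.7 → residual 0.0 km
  Site 2: calculated 84.9 vs reported 84.9 → residual 0.0 km
  Site 3: calculated 95.8 vs reported 95.8 → residual 0.0 km
  Site 4: calculated 175.0 vs reported 159.4 → residual 15.6 km
Site 1, Site 2, Site 3 are mutually consistent (residuals ≈ 0); Site 4 is off by 15.6 km.

Site 4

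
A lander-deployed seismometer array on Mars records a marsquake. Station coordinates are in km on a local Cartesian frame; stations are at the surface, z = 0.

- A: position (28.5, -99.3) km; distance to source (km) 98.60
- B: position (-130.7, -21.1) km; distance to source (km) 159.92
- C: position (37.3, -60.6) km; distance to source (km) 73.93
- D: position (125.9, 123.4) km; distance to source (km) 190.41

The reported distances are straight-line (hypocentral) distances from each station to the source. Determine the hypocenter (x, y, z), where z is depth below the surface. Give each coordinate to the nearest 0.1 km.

Each station gives a sphere (x−x_i)² + (y−y_i)² + z² = d_i² (stations at z=0).
Subtracting the A sphere from B and C: z² cancels, leaving linear equations in x and y:
-318.4 x + 156.4 y = -8997.49
17.6 x + 77.4 y = -1352.77
Solving: x ≈ 17.697, y ≈ -21.502 km (keep extra digits for the depth step; rounded: 17.7, -21.5).
Then from the A sphere: z² = 98.60² − (x − 28.5)² − (y + 99.3)² with x = 17.697, y = -21.502, so z ≈ 59.605 ≈ 59.6 km.

x ≈ 17.7 km, y ≈ -21.5 km, depth ≈ 59.6 km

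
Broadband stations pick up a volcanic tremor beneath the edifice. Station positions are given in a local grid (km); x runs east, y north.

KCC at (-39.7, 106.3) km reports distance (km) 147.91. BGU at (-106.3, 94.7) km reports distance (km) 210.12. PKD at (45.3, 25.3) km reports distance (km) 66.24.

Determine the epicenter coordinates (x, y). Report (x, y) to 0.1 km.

Circle about each station: (x + 39.7)² + (y − 106.3)² = 147.91²; (x + 106.3)² + (y − 94.7)² = 210.12²; (x − 45.3)² + (y − 25.3)² = 66.24².
Subtracting the KCC equation from the BGU and PKD equations removes the quadratic terms:
-133.2 x − 23.2 y = -14881.05
170.0 x − 162.0 y = 7306.03
Solving the 2×2 system: x ≈ 101.1, y ≈ 61.0 km.
Check against KCC (with the unrounded x, y): √((x + 39.7)²+(y − 106.3)²) = 147.91 ≈ 147.91 km. ✓

x ≈ 101.1 km, y ≈ 61.0 km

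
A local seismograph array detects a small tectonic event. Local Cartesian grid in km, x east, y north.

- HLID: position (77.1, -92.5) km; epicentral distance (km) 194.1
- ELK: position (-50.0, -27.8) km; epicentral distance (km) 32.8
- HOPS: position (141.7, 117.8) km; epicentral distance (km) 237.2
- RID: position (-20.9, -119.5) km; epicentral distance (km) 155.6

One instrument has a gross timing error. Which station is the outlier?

Solve using three stations at a time. Using HLID, HOPS, RID (subtract circle equations pairwise → linear system) gives (x, y) ≈ (-76.9, 25.7).
Distances from that point to each station vs reported:
  HLID: calculated 194.1 vs reported 194.1 → residual 0.0 km
  ELK: calculated 59.8 vs reported 32.8 → residual 27.0 km
  HOPS: calculated 237.2 vs reported 237.2 → residual 0.0 km
  RID: calculated 155.6 vs reported 155.6 → residual 0.0 km
HLID, HOPS, RID are mutually consistent (residuals ≈ 0); ELK is off by 27.0 km.

ELK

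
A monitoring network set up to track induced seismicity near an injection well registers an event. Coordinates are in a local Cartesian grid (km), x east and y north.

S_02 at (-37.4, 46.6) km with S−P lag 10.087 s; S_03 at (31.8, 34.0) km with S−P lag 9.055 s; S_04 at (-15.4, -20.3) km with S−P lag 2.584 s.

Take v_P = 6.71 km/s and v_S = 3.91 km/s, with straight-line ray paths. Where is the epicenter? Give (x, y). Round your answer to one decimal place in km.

Distance from S−P lag: d = Δt · v_P v_S / (v_P − v_S) = Δt · (6.71·3.91)/(6.71−3.91) ≈ 9.3700·Δt.
So d_S_02 = 94.52, d_S_03 = 84.85, d_S_04 = 24.21 km.
Circle about each station: (x + 37.4)² + (y − 46.6)² = 94.52²; (x − 31.8)² + (y − 34.0)² = 84.85²; (x + 15.4)² + (y + 20.3)² = 24.21².
Subtracting pairs of circle equations eliminates x²+y² and gives linear equations (the radical axes):
138.4 x − 25.2 y = 331.43
44.0 x − 133.8 y = 5426.84
Solving the 2×2 system: x ≈ -5.3, y ≈ -42.3 km.

x ≈ -5.3 km, y ≈ -42.3 km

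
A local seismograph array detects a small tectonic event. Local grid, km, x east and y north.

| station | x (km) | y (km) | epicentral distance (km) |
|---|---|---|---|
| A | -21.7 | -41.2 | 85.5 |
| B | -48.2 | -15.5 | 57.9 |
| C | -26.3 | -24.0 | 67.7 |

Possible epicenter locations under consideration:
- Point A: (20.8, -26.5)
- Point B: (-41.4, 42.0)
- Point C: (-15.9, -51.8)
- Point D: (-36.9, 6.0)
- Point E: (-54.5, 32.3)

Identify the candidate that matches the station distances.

Point B

For each candidate, compare |candidate − station| to the reported distance:
Point A: residuals A 40.5, B 12.0, C 20.5 → max 40.5 km
Point B: residuals A 0.0, B 0.0, C 0.0 → max 0.0 km
Point C: residuals A 73.4, B 9.3, C 38.0 → max 73.4 km
Point D: residuals A 35.9, B 33.6, C 35.9 → max 35.9 km
Point E: residuals A 5.0, B 9.7, C 4.7 → max 9.7 km
Only Point B has all residuals ≈ 0.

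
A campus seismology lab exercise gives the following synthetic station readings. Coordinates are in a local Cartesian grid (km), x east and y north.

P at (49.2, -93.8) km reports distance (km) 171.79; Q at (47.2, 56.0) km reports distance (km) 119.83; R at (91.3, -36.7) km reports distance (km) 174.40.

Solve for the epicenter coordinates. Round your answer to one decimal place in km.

Circle about each station: (x − 49.2)² + (y + 93.8)² = 171.79²; (x − 47.2)² + (y − 56.0)² = 119.83²; (x − 91.3)² + (y + 36.7)² = 174.40².
Subtracting the P equation from the Q and R equations removes the quadratic terms:
-4.0 x + 299.6 y = 9297.34
84.2 x + 114.2 y = -2440.06
Solving the 2×2 system: x ≈ -69.8, y ≈ 30.1 km.

x ≈ -69.8 km, y ≈ 30.1 km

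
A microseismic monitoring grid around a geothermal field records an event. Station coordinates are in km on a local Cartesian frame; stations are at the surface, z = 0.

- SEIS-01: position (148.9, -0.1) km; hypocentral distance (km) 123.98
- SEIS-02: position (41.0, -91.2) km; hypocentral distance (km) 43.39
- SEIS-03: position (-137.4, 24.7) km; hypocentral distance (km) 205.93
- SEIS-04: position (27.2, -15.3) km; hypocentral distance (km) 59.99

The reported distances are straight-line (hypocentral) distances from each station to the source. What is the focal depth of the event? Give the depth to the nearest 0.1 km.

Each station gives a sphere (x−x_i)² + (y−y_i)² + z² = d_i² (stations at z=0).
Subtracting the SEIS-01 sphere from SEIS-02 and SEIS-03: z² cancels, leaving linear equations in x and y:
-215.8 x − 182.2 y = 1315.57
-572.6 x + 49.6 y = -29718.49
Solving: x ≈ 46.504, y ≈ -62.301 km (keep extra digits for the depth step; rounded: 46.5, -62.3).
Then from the SEIS-01 sphere: z² = 123.98² − (x − 148.9)² − (y + 0.1)² with x = 46.504, y = -62.301, so z ≈ 31.893 ≈ 31.9 km.

depth ≈ 31.9 km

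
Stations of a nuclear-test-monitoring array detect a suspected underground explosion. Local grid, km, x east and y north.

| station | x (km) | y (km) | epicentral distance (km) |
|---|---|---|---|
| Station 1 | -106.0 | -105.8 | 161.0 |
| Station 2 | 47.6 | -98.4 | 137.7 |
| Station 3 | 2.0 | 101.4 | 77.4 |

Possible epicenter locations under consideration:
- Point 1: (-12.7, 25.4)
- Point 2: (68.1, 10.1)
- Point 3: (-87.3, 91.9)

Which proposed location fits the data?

For each candidate, compare |candidate − station| to the reported distance:
Point 1: residuals Station 1 0.0, Station 2 0.0, Station 3 0.0 → max 0.0 km
Point 2: residuals Station 1 48.1, Station 2 27.3, Station 3 35.3 → max 48.1 km
Point 3: residuals Station 1 37.6, Station 2 95.6, Station 3 12.4 → max 95.6 km
Only Point 1 has all residuals ≈ 0.

Point 1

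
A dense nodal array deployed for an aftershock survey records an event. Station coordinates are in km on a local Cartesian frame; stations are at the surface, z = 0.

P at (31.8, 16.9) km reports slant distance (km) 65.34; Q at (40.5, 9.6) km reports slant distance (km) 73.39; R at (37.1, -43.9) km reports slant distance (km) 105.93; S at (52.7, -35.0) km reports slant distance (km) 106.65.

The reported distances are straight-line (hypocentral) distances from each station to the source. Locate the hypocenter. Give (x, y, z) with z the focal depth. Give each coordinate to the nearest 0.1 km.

(-5.4, 40.2, 48.4)

Each station gives a sphere (x−x_i)² + (y−y_i)² + z² = d_i² (stations at z=0).
Subtracting the P sphere from Q and R: z² cancels, leaving linear equations in x and y:
17.4 x − 14.6 y = -681.22
10.6 x − 121.6 y = -4945.08
Solving: x ≈ -5.424, y ≈ 40.194 km (keep extra digits for the depth step; rounded: -5.4, 40.2).
Then from the P sphere: z² = 65.34² − (x − 31.8)² − (y − 16.9)² with x = -5.424, y = 40.194, so z ≈ 48.385 ≈ 48.4 km.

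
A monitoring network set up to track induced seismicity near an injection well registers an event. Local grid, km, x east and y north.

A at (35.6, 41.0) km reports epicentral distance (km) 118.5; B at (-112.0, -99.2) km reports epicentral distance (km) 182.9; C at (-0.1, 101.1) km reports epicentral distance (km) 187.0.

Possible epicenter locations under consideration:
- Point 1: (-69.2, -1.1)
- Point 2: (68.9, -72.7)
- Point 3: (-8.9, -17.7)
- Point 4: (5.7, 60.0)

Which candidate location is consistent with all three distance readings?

For each candidate, compare |candidate − station| to the reported distance:
Point 1: residuals A 5.6, B 75.9, C 63.6 → max 75.9 km
Point 2: residuals A 0.0, B 0.1, C 0.0 → max 0.1 km
Point 3: residuals A 44.8, B 51.5, C 67.9 → max 67.9 km
Point 4: residuals A 83.1, B 15.1, C 145.5 → max 145.5 km
Only Point 2 has all residuals ≈ 0.

Point 2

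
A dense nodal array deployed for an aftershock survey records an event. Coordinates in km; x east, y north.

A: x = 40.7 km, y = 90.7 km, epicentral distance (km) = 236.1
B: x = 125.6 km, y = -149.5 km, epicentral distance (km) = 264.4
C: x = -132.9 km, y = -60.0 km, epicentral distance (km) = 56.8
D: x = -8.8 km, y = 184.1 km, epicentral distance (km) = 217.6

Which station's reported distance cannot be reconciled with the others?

Solve using three stations at a time. Using B, C, D (subtract circle equations pairwise → linear system) gives (x, y) ≈ (-100.9, -13.1).
Distances from that point to each station vs reported:
  A: calculated 175.5 vs reported 236.1 → residual 60.6 km
  B: calculated 264.4 vs reported 264.4 → residual 0.0 km
  C: calculated 56.8 vs reported 56.8 → residual 0.0 km
  D: calculated 217.6 vs reported 217.6 → residual 0.0 km
B, C, D are mutually consistent (residuals ≈ 0); A is off by 60.6 km.

A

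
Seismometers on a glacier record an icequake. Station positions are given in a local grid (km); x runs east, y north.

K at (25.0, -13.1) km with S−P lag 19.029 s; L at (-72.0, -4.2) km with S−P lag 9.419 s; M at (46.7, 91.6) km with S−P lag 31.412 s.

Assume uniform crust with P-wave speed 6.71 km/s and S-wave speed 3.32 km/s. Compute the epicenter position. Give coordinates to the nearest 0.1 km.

Distance from S−P lag: d = Δt · v_P v_S / (v_P − v_S) = Δt · (6.71·3.32)/(6.71−3.32) ≈ 6.5714·Δt.
So d_K = 125.05, d_L = 61.90, d_M = 206.42 km.
Circle about each station: (x − 25.0)² + (y + 13.1)² = 125.05²; (x + 72.0)² + (y + 4.2)² = 61.90²; (x − 46.7)² + (y − 91.6)² = 206.42².
Subtracting the K equation from the L and M equations removes the quadratic terms:
-194.0 x + 17.8 y = 16210.92
43.4 x + 209.4 y = -17196.87
Solving the 2×2 system: x ≈ -89.4, y ≈ -63.6 km.
Check against K (with the unrounded x, y): √((x − 25.0)²+(y + 13.1)²) = 125.05 ≈ 125.05 km. ✓

(-89.4, -63.6)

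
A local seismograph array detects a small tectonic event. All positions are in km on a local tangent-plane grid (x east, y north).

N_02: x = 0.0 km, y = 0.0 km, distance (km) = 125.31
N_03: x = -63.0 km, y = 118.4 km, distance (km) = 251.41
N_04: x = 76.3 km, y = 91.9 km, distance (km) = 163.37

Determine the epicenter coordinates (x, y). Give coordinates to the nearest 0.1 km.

Circle about each station: x² + y² = 125.31²; (x + 63.0)² + (y − 118.4)² = 251.41²; (x − 76.3)² + (y − 91.9)² = 163.37².
Subtracting the N_02 equation from the N_03 and N_04 equations removes the quadratic terms:
-126.0 x + 236.8 y = -29516.83
152.6 x + 183.8 y = 3280.14
Solving the 2×2 system: x ≈ 104.6, y ≈ -69.0 km.
Check against N_02 (with the unrounded x, y): √(x²+y²) = 125.30 ≈ 125.31 km. ✓

104.6 km east, -69.0 km north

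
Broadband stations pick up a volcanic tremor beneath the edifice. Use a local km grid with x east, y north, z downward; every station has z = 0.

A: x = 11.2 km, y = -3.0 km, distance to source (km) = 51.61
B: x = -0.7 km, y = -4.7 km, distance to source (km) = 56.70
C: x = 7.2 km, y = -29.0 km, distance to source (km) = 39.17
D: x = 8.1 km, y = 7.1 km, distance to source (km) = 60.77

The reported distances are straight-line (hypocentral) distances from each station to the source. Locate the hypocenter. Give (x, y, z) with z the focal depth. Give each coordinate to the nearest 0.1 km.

Each station gives a sphere (x−x_i)² + (y−y_i)² + z² = d_i² (stations at z=0).
Subtracting the A sphere from B and C: z² cancels, leaving linear equations in x and y:
-23.8 x − 3.4 y = -663.16
-8.0 x − 52.0 y = 1887.70
Solving: x ≈ 33.792, y ≈ -41.501 km (keep extra digits for the depth step; rounded: 33.8, -41.5).
Then from the A sphere: z² = 51.61² − (x − 11.2)² − (y + 3.0)² with x = 33.792, y = -41.501, so z ≈ 25.901 ≈ 25.9 km.

x ≈ 33.8 km, y ≈ -41.5 km, depth ≈ 25.9 km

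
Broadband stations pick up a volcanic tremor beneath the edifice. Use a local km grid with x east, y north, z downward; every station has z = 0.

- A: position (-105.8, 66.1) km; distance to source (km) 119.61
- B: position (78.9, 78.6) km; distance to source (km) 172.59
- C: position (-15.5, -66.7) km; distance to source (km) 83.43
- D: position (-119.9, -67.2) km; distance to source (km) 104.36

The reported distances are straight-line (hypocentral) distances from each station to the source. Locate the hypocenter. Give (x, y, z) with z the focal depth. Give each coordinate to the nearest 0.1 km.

Each station gives a sphere (x−x_i)² + (y−y_i)² + z² = d_i² (stations at z=0).
Subtracting the A sphere from B and C: z² cancels, leaving linear equations in x and y:
369.4 x + 25.0 y = -18640.44
180.6 x − 265.6 y = -3527.72
Solving: x ≈ -49.101, y ≈ -20.105 km (keep extra digits for the depth step; rounded: -49.1, -20.1).
Then from the A sphere: z² = 119.61² − (x + 105.8)² − (y − 66.1)² with x = -49.101, y = -20.105, so z ≈ 60.502 ≈ 60.5 km.

x ≈ -49.1 km, y ≈ -20.1 km, depth ≈ 60.5 km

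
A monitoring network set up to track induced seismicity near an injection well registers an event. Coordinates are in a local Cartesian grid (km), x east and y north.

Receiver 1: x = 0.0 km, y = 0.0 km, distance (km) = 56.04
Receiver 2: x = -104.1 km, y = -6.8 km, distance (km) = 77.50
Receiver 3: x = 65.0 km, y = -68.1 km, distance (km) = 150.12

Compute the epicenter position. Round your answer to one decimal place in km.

x ≈ -41.0 km, y ≈ 38.2 km

Circle about each station: x² + y² = 56.04²; (x + 104.1)² + (y + 6.8)² = 77.50²; (x − 65.0)² + (y + 68.1)² = 150.12².
Subtracting the Receiver 1 equation from the Receiver 2 and Receiver 3 equations removes the quadratic terms:
-208.2 x − 13.6 y = 8017.28
130.0 x − 136.2 y = -10532.92
Solving the 2×2 system: x ≈ -41.0, y ≈ 38.2 km.
Check against Receiver 1 (with the unrounded x, y): √(x²+y²) = 56.04 ≈ 56.04 km. ✓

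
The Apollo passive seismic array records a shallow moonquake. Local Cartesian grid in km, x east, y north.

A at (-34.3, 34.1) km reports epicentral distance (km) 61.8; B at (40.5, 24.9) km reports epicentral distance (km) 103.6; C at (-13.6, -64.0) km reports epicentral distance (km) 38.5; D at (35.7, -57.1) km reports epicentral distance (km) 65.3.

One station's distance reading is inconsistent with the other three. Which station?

Solve using three stations at a time. Using A, C, D (subtract circle equations pairwise → linear system) gives (x, y) ≈ (-21.9, -26.4).
Distances from that point to each station vs reported:
  A: calculated 61.8 vs reported 61.8 → residual 0.0 km
  B: calculated 80.8 vs reported 103.6 → residual 22.8 km
  C: calculated 38.5 vs reported 38.5 → residual 0.0 km
  D: calculated 65.3 vs reported 65.3 → residual 0.0 km
A, C, D are mutually consistent (residuals ≈ 0); B is off by 22.8 km.

B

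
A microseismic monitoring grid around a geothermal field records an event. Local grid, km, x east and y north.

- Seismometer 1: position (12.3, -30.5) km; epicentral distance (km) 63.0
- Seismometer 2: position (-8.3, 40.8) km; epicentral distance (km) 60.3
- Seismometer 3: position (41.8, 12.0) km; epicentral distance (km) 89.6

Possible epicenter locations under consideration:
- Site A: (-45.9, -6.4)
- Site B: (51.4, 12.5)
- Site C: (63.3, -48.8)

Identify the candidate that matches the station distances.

Site A

For each candidate, compare |candidate − station| to the reported distance:
Site A: residuals Seismometer 1 0.0, Seismometer 2 0.0, Seismometer 3 0.0 → max 0.0 km
Site B: residuals Seismometer 1 4.9, Seismometer 2 5.8, Seismometer 3 80.0 → max 80.0 km
Site C: residuals Seismometer 1 8.8, Seismometer 2 54.4, Seismometer 3 25.1 → max 54.4 km
Only Site A has all residuals ≈ 0.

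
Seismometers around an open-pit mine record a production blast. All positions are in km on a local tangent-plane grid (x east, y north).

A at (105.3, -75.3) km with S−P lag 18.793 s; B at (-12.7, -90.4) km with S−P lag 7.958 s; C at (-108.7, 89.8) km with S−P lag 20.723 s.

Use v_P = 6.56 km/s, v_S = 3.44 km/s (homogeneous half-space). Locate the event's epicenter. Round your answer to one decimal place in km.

Distance from S−P lag: d = Δt · v_P v_S / (v_P − v_S) = Δt · (6.56·3.44)/(6.56−3.44) ≈ 7.2328·Δt.
So d_A = 135.93, d_B = 57.56, d_C = 149.89 km.
Circle about each station: (x − 105.3)² + (y + 75.3)² = 135.93²; (x + 12.7)² + (y + 90.4)² = 57.56²; (x + 108.7)² + (y − 89.8)² = 149.89².
Subtracting the A equation from the B and C equations removes the quadratic terms:
-236.0 x − 30.2 y = 6739.08
-428.0 x + 330.2 y = -868.50
Solving the 2×2 system: x ≈ -24.2, y ≈ -34.0 km.

(-24.2, -34.0)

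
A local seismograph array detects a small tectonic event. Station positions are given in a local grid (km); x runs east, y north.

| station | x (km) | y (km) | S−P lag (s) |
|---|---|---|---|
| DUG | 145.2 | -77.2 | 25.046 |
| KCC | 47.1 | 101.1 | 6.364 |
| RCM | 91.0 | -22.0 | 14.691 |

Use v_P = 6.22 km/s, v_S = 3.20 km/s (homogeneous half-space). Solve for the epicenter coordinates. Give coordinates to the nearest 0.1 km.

79.2 km east, 74.1 km north

Distance from S−P lag: d = Δt · v_P v_S / (v_P − v_S) = Δt · (6.22·3.20)/(6.22−3.20) ≈ 6.5907·Δt.
So d_DUG = 165.07, d_KCC = 41.94, d_RCM = 96.82 km.
Circle about each station: (x − 145.2)² + (y + 77.2)² = 165.07²; (x − 47.1)² + (y − 101.1)² = 41.94²; (x − 91.0)² + (y + 22.0)² = 96.82².
Subtracting pairs of circle equations eliminates x²+y² and gives linear equations (the radical axes):
-196.2 x + 356.6 y = 10885.88
-108.4 x + 110.4 y = -403.89
Solving the 2×2 system: x ≈ 79.2, y ≈ 74.1 km.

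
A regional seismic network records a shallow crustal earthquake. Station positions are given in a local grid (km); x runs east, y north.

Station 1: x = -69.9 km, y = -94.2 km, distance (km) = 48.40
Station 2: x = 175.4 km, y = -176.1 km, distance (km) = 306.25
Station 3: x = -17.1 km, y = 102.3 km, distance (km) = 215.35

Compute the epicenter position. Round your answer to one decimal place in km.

Circle about each station: (x + 69.9)² + (y + 94.2)² = 48.40²; (x − 175.4)² + (y + 176.1)² = 306.25²; (x + 17.1)² + (y − 102.3)² = 215.35².
Subtracting the Station 1 equation from the Station 2 and Station 3 equations removes the quadratic terms:
490.6 x − 163.8 y = -43429.78
105.6 x + 393.0 y = -47035.01
Solving the 2×2 system: x ≈ -117.9, y ≈ -88.0 km.
Check against Station 1 (with the unrounded x, y): √((x + 69.9)²+(y + 94.2)²) = 48.40 ≈ 48.40 km. ✓

-117.9 km east, -88.0 km north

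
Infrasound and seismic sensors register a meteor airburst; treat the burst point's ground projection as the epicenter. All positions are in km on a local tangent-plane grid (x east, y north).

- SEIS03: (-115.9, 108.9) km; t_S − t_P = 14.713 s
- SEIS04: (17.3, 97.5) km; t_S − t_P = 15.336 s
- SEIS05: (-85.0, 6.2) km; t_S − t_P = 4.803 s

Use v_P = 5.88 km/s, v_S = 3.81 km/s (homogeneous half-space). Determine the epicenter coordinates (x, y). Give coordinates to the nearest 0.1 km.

x ≈ -70.1 km, y ≈ -43.6 km

Distance from S−P lag: d = Δt · v_P v_S / (v_P − v_S) = Δt · (5.88·3.81)/(5.88−3.81) ≈ 10.8226·Δt.
So d_SEIS03 = 159.23, d_SEIS04 = 165.98, d_SEIS05 = 51.98 km.
Circle about each station: (x + 115.9)² + (y − 108.9)² = 159.23²; (x − 17.3)² + (y − 97.5)² = 165.98²; (x + 85.0)² + (y − 6.2)² = 51.98².
Subtracting the SEIS03 equation from the SEIS04 and SEIS05 equations removes the quadratic terms:
266.4 x − 22.8 y = -17681.65
61.8 x − 205.4 y = 4623.69
Solving the 2×2 system: x ≈ -70.1, y ≈ -43.6 km.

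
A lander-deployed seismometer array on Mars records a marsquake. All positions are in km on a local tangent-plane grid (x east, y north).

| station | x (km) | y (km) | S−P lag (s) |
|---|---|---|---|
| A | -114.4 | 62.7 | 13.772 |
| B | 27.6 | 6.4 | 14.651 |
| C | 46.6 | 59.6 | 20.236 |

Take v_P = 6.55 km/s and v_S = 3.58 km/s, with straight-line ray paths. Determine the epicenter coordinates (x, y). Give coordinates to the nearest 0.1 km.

Distance from S−P lag: d = Δt · v_P v_S / (v_P − v_S) = Δt · (6.55·3.58)/(6.55−3.58) ≈ 7.8953·Δt.
So d_A = 108.73, d_B = 115.67, d_C = 159.77 km.
Circle about each station: (x + 114.4)² + (y − 62.7)² = 108.73²; (x − 27.6)² + (y − 6.4)² = 115.67²; (x − 46.6)² + (y − 59.6)² = 159.77².
Subtracting the A equation from the B and C equations removes the quadratic terms:
284.0 x − 112.6 y = -17773.27
322.0 x − 6.2 y = -24999.17
Solving the 2×2 system: x ≈ -78.4, y ≈ -39.9 km.
Check against A (with the unrounded x, y): √((x + 114.4)²+(y − 62.7)²) = 108.74 ≈ 108.73 km. ✓

-78.4 km east, -39.9 km north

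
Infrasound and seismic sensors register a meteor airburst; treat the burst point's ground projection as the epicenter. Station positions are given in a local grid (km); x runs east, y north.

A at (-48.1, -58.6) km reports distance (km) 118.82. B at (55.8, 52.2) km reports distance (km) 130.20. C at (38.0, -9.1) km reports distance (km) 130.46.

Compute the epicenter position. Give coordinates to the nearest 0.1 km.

-74.3 km east, 57.3 km north

Circle about each station: (x + 48.1)² + (y + 58.6)² = 118.82²; (x − 55.8)² + (y − 52.2)² = 130.20²; (x − 38.0)² + (y + 9.1)² = 130.46².
Subtracting the A equation from the B and C equations removes the quadratic terms:
207.8 x + 221.6 y = -2742.94
172.2 x + 99.0 y = -7122.38
Solving the 2×2 system: x ≈ -74.3, y ≈ 57.3 km.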